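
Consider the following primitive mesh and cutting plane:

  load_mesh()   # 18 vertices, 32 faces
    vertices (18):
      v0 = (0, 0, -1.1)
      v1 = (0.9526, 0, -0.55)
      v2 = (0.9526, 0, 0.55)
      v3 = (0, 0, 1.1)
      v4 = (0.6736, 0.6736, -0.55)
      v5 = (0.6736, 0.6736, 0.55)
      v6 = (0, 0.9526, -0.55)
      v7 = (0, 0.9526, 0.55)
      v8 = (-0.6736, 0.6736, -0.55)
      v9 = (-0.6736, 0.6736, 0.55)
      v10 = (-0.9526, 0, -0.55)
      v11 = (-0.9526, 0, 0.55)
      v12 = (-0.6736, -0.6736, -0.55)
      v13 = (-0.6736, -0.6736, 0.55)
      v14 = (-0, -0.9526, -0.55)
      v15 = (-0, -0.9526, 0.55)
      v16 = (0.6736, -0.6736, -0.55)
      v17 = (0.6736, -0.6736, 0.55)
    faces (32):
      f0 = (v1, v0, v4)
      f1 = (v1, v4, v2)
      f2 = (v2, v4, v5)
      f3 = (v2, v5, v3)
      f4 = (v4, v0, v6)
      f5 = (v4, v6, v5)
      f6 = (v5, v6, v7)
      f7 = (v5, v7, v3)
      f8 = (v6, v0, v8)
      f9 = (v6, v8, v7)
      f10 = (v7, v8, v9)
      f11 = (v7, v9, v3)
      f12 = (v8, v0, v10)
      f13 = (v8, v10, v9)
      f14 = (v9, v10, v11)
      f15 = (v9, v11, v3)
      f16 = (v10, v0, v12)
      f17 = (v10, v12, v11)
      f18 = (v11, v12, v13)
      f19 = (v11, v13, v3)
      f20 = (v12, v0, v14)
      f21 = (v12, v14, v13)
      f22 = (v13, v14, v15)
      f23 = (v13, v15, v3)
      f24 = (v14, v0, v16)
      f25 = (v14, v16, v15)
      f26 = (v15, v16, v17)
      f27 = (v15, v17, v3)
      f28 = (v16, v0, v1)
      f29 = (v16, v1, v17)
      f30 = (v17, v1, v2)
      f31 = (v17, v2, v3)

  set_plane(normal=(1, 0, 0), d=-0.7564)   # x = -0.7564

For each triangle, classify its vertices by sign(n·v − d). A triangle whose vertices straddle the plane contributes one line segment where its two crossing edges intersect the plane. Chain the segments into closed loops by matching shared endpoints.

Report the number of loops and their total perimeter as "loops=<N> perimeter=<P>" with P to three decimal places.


loops=1 perimeter=4.148

Straddling triangles (8 of 32):
  (v8,v0,v10) [++-] → (-0.7564, 0, -0.663279)–(-0.7564, 0.473693, -0.55)  len=0.4870
  (v8,v10,v9) [+-+] → (-0.7564, 0.473693, -0.55)–(-0.7564, 0.473693, 0.223548)  len=0.7735
  (v9,v10,v11) [+--] → (-0.7564, 0.473693, 0.223548)–(-0.7564, 0.473693, 0.55)  len=0.3265
  (v9,v11,v3) [+-+] → (-0.7564, 0.473693, 0.55)–(-0.7564, 0, 0.663279)  len=0.4870
  (v10,v0,v12) [-++] → (-0.7564, 0, -0.663279)–(-0.7564, -0.473693, -0.55)  len=0.4870
  (v10,v12,v11) [-+-] → (-0.7564, -0.473693, -0.55)–(-0.7564, -0.473693, -0.223548)  len=0.3265
  (v11,v12,v13) [-++] → (-0.7564, -0.473693, -0.223548)–(-0.7564, -0.473693, 0.55)  len=0.7735
  (v11,v13,v3) [-++] → (-0.7564, -0.473693, 0.55)–(-0.7564, 0, 0.663279)  len=0.4870

Chained into 1 loop(s):
  loop 1: 8 segments, perimeter = 4.1482
Total perimeter = 4.148


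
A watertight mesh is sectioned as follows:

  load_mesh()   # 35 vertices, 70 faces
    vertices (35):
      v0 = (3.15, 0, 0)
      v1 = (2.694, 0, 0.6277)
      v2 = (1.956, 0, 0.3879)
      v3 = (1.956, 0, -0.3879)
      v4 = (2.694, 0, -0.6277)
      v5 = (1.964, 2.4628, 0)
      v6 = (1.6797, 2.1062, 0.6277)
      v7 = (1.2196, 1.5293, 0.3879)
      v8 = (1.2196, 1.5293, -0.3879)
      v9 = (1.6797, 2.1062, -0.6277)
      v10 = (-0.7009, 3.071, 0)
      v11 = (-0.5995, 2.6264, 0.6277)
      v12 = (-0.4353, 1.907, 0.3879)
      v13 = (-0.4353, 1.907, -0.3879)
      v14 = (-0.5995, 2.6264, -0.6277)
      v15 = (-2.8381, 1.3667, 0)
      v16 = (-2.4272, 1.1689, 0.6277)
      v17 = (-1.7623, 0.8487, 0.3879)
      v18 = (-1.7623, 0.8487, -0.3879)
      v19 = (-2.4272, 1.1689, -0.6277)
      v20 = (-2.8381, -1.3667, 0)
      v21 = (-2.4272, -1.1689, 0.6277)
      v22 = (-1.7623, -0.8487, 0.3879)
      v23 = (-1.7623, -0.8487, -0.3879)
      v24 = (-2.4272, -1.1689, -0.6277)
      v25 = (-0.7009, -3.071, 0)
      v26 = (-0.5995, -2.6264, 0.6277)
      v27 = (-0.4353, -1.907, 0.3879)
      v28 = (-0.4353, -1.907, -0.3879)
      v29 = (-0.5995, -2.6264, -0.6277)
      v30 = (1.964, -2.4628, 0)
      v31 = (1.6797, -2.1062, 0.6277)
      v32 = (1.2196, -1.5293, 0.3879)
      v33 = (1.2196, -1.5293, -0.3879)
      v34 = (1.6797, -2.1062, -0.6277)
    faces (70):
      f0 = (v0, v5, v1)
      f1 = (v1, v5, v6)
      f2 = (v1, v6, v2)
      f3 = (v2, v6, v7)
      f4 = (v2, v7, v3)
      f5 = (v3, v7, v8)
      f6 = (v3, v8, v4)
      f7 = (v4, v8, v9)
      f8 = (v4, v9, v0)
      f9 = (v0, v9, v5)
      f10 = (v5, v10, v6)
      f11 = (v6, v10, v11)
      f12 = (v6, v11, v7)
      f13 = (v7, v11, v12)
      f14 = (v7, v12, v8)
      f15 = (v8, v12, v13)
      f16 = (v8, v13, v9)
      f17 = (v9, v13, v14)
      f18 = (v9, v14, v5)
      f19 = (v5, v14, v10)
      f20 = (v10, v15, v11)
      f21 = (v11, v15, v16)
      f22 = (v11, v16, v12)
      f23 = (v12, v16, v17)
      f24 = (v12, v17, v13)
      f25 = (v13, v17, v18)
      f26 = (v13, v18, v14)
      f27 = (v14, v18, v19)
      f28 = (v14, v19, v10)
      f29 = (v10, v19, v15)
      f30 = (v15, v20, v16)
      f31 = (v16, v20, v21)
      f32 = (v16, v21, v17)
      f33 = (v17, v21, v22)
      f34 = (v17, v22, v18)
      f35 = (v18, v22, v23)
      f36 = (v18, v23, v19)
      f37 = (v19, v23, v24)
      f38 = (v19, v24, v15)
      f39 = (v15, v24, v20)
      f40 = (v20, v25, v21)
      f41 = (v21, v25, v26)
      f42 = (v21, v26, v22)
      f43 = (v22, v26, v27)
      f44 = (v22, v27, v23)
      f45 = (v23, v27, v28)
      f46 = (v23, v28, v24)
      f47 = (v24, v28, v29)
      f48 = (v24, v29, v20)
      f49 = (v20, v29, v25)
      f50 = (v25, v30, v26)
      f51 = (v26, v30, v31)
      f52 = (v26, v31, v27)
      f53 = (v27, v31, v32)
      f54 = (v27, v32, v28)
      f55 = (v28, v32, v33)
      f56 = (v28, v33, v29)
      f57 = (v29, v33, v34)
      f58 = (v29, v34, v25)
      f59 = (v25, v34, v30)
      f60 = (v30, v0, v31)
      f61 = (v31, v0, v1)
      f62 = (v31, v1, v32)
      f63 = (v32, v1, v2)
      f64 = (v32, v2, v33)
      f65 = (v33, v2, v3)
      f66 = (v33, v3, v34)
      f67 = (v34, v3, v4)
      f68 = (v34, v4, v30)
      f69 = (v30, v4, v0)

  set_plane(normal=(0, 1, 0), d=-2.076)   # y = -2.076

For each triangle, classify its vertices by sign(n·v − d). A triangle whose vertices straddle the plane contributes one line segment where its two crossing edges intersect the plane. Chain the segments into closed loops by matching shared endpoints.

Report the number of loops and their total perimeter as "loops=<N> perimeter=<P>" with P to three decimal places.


Straddling triangles (18 of 70):
  (v20,v25,v21) [+-+] → (-1.94863, -2.076, 0)–(-1.60394, -2.076, 0.328354)  len=0.4761
  (v21,v25,v26) [+--] → (-1.60394, -2.076, 0.328354)–(-1.2897, -2.076, 0.6277)  len=0.4340
  (v21,v26,v22) [+-+] → (-1.2897, -2.076, 0.6277)–(-0.959519, -2.076, 0.553455)  len=0.3384
  (v22,v26,v27) [+-+] → (-0.959519, -2.076, 0.553455)–(-0.473874, -2.076, 0.444233)  len=0.4978
  (v24,v28,v29) [++-] → (-0.473874, -2.076, -0.444233)–(-1.2897, -2.076, -0.6277)  len=0.8362
  (v24,v29,v20) [+-+] → (-1.2897, -2.076, -0.6277)–(-1.57761, -2.076, -0.353439)  len=0.3976
  (v20,v29,v25) [+--] → (-1.57761, -2.076, -0.353439)–(-1.94863, -2.076, 0)  len=0.5124
  (v26,v31,v27) [--+] → (1.35905, -2.076, 0.591345)–(-0.473874, -2.076, 0.444233)  len=1.8388
  (v27,v31,v32) [+-+] → (1.35905, -2.076, 0.591345)–(1.65561, -2.076, 0.615147)  len=0.2975
  (v28,v33,v29) [++-] → (0.313117, -2.076, -0.507396)–(-0.473874, -2.076, -0.444233)  len=0.7895
  (v29,v33,v34) [-+-] → (0.313117, -2.076, -0.507396)–(1.65561, -2.076, -0.615147)  len=1.3468
  (v30,v0,v31) [-+-] → (2.15027, -2.076, 0)–(1.70078, -2.076, 0.6187)  len=0.7647
  (v31,v0,v1) [-++] → (1.70078, -2.076, 0.6187)–(1.69424, -2.076, 0.6277)  len=0.0111
  (v31,v1,v32) [-++] → (1.69424, -2.076, 0.6277)–(1.65561, -2.076, 0.615147)  len=0.0406
  (v33,v3,v34) [++-] → (1.68366, -2.076, -0.624262)–(1.65561, -2.076, -0.615147)  len=0.0295
  (v34,v3,v4) [-++] → (1.68366, -2.076, -0.624262)–(1.69424, -2.076, -0.6277)  len=0.0111
  (v34,v4,v30) [-+-] → (1.69424, -2.076, -0.6277)–(2.07865, -2.076, -0.0985847)  len=0.6540
  (v30,v4,v0) [-++] → (2.07865, -2.076, -0.0985847)–(2.15027, -2.076, 0)  len=0.1219

Chained into 1 loop(s):
  loop 1: 18 segments, perimeter = 9.3982
Total perimeter = 9.398

loops=1 perimeter=9.398


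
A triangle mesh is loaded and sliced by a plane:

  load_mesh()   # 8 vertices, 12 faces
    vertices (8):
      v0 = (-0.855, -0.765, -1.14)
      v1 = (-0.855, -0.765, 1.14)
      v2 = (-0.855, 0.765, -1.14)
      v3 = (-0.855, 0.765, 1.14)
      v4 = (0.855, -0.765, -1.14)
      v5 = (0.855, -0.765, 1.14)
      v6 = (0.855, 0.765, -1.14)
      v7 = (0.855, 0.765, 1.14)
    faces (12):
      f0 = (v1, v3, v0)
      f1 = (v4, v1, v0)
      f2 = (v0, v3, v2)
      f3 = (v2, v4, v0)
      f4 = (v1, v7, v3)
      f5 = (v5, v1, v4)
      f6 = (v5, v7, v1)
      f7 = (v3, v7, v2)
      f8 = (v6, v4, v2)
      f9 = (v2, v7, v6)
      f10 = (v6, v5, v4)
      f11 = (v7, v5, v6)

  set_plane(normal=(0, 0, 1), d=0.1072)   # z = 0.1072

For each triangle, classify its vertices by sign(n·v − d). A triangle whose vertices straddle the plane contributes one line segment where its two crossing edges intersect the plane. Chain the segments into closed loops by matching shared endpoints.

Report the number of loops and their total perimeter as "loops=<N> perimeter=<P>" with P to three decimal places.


Straddling triangles (8 of 12):
  (v1,v3,v0) [++-] → (-0.855, 0.0719368, 0.1072)–(-0.855, -0.765, 0.1072)  len=0.8369
  (v4,v1,v0) [-+-] → (-0.0804, -0.765, 0.1072)–(-0.855, -0.765, 0.1072)  len=0.7746
  (v0,v3,v2) [-+-] → (-0.855, 0.0719368, 0.1072)–(-0.855, 0.765, 0.1072)  len=0.6931
  (v5,v1,v4) [++-] → (-0.0804, -0.765, 0.1072)–(0.855, -0.765, 0.1072)  len=0.9354
  (v3,v7,v2) [++-] → (0.0804, 0.765, 0.1072)–(-0.855, 0.765, 0.1072)  len=0.9354
  (v2,v7,v6) [-+-] → (0.0804, 0.765, 0.1072)–(0.855, 0.765, 0.1072)  len=0.7746
  (v6,v5,v4) [-+-] → (0.855, -0.0719368, 0.1072)–(0.855, -0.765, 0.1072)  len=0.6931
  (v7,v5,v6) [++-] → (0.855, -0.0719368, 0.1072)–(0.855, 0.765, 0.1072)  len=0.8369

Chained into 1 loop(s):
  loop 1: 8 segments, perimeter = 6.4800
Total perimeter = 6.480

loops=1 perimeter=6.480


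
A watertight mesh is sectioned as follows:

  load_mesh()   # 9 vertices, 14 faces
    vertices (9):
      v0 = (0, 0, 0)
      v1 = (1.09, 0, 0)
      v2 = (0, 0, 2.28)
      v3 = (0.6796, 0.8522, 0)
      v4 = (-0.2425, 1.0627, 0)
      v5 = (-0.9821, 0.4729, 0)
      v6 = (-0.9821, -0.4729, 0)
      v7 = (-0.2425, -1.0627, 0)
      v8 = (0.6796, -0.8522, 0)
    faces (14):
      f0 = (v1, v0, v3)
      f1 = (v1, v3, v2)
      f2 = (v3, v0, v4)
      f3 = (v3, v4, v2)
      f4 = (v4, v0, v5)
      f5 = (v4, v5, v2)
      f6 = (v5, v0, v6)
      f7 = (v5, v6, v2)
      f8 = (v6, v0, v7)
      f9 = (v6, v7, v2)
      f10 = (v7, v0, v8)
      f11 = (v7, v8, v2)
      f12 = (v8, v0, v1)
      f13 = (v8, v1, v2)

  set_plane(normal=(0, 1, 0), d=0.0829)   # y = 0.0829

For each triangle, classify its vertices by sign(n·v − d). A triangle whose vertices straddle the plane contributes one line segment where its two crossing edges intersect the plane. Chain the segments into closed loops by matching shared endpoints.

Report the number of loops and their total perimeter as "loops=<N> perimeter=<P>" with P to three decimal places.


loops=1 perimeter=6.726

Straddling triangles (8 of 14):
  (v1,v0,v3) [--+] → (0.0661099, 0.0829, 0)–(1.05008, 0.0829, 0)  len=0.9840
  (v1,v3,v2) [-+-] → (1.05008, 0.0829, 0)–(0.0661099, 0.0829, 2.05821)  len=2.2813
  (v3,v0,v4) [+-+] → (0.0661099, 0.0829, 0)–(-0.0189171, 0.0829, 0)  len=0.0850
  (v3,v4,v2) [++-] → (-0.0189171, 0.0829, 2.10214)–(0.0661099, 0.0829, 2.05821)  len=0.0957
  (v4,v0,v5) [+-+] → (-0.0189171, 0.0829, 0)–(-0.172163, 0.0829, 0)  len=0.1532
  (v4,v5,v2) [++-] → (-0.172163, 0.0829, 1.88031)–(-0.0189171, 0.0829, 2.10214)  len=0.2696
  (v5,v0,v6) [+--] → (-0.172163, 0.0829, 0)–(-0.9821, 0.0829, 0)  len=0.8099
  (v5,v6,v2) [+--] → (-0.9821, 0.0829, 0)–(-0.172163, 0.0829, 1.88031)  len=2.0473

Chained into 1 loop(s):
  loop 1: 8 segments, perimeter = 6.7261
Total perimeter = 6.726


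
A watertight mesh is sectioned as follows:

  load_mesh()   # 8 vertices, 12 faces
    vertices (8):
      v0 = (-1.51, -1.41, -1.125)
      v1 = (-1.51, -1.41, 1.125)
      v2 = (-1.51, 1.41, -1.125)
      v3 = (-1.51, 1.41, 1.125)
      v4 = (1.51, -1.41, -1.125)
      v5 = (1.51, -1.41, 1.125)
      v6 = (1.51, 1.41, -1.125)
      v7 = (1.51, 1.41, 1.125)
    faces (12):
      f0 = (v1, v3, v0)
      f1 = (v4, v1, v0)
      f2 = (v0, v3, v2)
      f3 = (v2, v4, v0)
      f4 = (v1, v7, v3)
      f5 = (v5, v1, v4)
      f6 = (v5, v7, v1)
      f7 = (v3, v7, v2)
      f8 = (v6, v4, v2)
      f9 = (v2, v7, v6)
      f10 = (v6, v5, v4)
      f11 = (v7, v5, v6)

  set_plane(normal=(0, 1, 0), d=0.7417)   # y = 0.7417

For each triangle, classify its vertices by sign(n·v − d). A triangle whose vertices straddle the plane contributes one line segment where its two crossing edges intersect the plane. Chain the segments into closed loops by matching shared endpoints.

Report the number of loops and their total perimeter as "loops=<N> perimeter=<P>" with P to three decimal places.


loops=1 perimeter=10.540

Straddling triangles (8 of 12):
  (v1,v3,v0) [-+-] → (-1.51, 0.7417, 1.125)–(-1.51, 0.7417, 0.591782)  len=0.5332
  (v0,v3,v2) [-++] → (-1.51, 0.7417, 0.591782)–(-1.51, 0.7417, -1.125)  len=1.7168
  (v2,v4,v0) [+--] → (-0.794303, 0.7417, -1.125)–(-1.51, 0.7417, -1.125)  len=0.7157
  (v1,v7,v3) [-++] → (0.794303, 0.7417, 1.125)–(-1.51, 0.7417, 1.125)  len=2.3043
  (v5,v7,v1) [-+-] → (1.51, 0.7417, 1.125)–(0.794303, 0.7417, 1.125)  len=0.7157
  (v6,v4,v2) [+-+] → (1.51, 0.7417, -1.125)–(-0.794303, 0.7417, -1.125)  len=2.3043
  (v6,v5,v4) [+--] → (1.51, 0.7417, -0.591782)–(1.51, 0.7417, -1.125)  len=0.5332
  (v7,v5,v6) [+-+] → (1.51, 0.7417, 1.125)–(1.51, 0.7417, -0.591782)  len=1.7168

Chained into 1 loop(s):
  loop 1: 8 segments, perimeter = 10.5400
Total perimeter = 10.540


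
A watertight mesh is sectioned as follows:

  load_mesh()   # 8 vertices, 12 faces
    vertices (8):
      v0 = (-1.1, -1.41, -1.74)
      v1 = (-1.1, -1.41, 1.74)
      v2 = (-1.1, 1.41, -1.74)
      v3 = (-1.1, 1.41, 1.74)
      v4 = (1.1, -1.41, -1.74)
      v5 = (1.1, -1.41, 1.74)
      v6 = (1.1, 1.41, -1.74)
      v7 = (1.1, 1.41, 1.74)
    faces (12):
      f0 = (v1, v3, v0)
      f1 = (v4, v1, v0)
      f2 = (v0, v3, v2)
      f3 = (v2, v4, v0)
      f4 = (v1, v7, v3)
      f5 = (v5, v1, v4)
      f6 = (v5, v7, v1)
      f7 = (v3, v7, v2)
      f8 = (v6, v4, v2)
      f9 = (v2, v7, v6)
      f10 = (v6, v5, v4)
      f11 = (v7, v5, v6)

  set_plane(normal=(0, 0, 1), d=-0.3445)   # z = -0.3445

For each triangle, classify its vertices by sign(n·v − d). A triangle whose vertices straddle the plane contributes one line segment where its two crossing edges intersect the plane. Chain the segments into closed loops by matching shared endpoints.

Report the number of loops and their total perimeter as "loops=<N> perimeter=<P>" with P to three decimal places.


Straddling triangles (8 of 12):
  (v1,v3,v0) [++-] → (-1.1, -0.279164, -0.3445)–(-1.1, -1.41, -0.3445)  len=1.1308
  (v4,v1,v0) [-+-] → (0.217787, -1.41, -0.3445)–(-1.1, -1.41, -0.3445)  len=1.3178
  (v0,v3,v2) [-+-] → (-1.1, -0.279164, -0.3445)–(-1.1, 1.41, -0.3445)  len=1.6892
  (v5,v1,v4) [++-] → (0.217787, -1.41, -0.3445)–(1.1, -1.41, -0.3445)  len=0.8822
  (v3,v7,v2) [++-] → (-0.217787, 1.41, -0.3445)–(-1.1, 1.41, -0.3445)  len=0.8822
  (v2,v7,v6) [-+-] → (-0.217787, 1.41, -0.3445)–(1.1, 1.41, -0.3445)  len=1.3178
  (v6,v5,v4) [-+-] → (1.1, 0.279164, -0.3445)–(1.1, -1.41, -0.3445)  len=1.6892
  (v7,v5,v6) [++-] → (1.1, 0.279164, -0.3445)–(1.1, 1.41, -0.3445)  len=1.1308

Chained into 1 loop(s):
  loop 1: 8 segments, perimeter = 10.0400
Total perimeter = 10.040

loops=1 perimeter=10.040


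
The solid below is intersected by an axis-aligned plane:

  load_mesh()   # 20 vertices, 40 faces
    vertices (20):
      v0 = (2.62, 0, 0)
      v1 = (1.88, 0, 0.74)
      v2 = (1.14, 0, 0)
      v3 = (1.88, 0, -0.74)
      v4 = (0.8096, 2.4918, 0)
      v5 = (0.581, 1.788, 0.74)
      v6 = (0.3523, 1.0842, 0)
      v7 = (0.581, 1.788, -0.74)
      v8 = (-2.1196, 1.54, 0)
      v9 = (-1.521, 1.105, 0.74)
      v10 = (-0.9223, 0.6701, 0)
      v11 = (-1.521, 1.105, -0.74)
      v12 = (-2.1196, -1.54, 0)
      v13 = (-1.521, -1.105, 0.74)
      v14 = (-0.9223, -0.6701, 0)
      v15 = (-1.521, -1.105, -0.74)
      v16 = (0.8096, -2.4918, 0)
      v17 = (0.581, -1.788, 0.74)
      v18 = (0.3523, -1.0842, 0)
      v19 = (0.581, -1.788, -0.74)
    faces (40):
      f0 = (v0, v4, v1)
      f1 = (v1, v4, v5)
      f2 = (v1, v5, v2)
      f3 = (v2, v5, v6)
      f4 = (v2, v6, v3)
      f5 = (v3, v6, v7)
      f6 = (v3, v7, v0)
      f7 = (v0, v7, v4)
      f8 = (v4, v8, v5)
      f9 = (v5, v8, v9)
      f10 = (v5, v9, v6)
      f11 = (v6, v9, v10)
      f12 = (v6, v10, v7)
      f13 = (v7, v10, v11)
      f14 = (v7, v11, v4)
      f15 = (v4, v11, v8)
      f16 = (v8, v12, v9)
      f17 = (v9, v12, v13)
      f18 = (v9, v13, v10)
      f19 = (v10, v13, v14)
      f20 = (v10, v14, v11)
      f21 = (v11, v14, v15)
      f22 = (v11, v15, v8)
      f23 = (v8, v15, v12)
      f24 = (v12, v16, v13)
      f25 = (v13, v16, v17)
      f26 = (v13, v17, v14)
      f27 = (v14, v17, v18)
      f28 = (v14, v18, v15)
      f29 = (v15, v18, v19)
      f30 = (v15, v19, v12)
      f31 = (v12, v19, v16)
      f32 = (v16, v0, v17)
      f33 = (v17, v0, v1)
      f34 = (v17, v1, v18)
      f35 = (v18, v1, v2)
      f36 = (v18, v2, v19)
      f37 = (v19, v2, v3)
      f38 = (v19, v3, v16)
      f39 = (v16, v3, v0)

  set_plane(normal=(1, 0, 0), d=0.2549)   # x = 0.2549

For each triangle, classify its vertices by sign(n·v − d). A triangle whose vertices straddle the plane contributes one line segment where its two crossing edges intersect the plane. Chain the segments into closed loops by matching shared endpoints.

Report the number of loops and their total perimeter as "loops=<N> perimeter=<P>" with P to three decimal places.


Straddling triangles (16 of 40):
  (v4,v8,v5) [+-+] → (0.2549, 2.31156, 0)–(0.2549, 1.75805, 0.650644)  len=0.8542
  (v5,v8,v9) [+--] → (0.2549, 1.75805, 0.650644)–(0.2549, 1.68204, 0.74)  len=0.1173
  (v5,v9,v6) [+-+] → (0.2549, 1.68204, 0.74)–(0.2549, 1.08528, 0.0384754)  len=0.9210
  (v6,v9,v10) [+--] → (0.2549, 1.08528, 0.0384754)–(0.2549, 1.05256, 0)  len=0.0505
  (v6,v10,v7) [+-+] → (0.2549, 1.05256, 0)–(0.2549, 1.5455, -0.579477)  len=0.7608
  (v7,v10,v11) [+--] → (0.2549, 1.5455, -0.579477)–(0.2549, 1.68204, -0.74)  len=0.2107
  (v7,v11,v4) [+-+] → (0.2549, 1.68204, -0.74)–(0.2549, 2.16173, -0.176125)  len=0.7403
  (v4,v11,v8) [+--] → (0.2549, 2.16173, -0.176125)–(0.2549, 2.31156, 0)  len=0.2312
  (v12,v16,v13) [-+-] → (0.2549, -2.31156, 0)–(0.2549, -2.16173, 0.176125)  len=0.2312
  (v13,v16,v17) [-++] → (0.2549, -2.16173, 0.176125)–(0.2549, -1.68204, 0.74)  len=0.7403
  (v13,v17,v14) [-+-] → (0.2549, -1.68204, 0.74)–(0.2549, -1.5455, 0.579477)  len=0.2107
  (v14,v17,v18) [-++] → (0.2549, -1.5455, 0.579477)–(0.2549, -1.05256, 0)  len=0.7608
  (v14,v18,v15) [-+-] → (0.2549, -1.05256, 0)–(0.2549, -1.08528, -0.0384754)  len=0.0505
  (v15,v18,v19) [-++] → (0.2549, -1.08528, -0.0384754)–(0.2549, -1.68204, -0.74)  len=0.9210
  (v15,v19,v12) [-+-] → (0.2549, -1.68204, -0.74)–(0.2549, -1.75805, -0.650644)  len=0.1173
  (v12,v19,v16) [-++] → (0.2549, -1.75805, -0.650644)–(0.2549, -2.31156, 0)  len=0.8542

Chained into 2 loop(s):
  loop 1: 8 segments, perimeter = 3.8861
  loop 2: 8 segments, perimeter = 3.8861
Total perimeter = 7.772

loops=2 perimeter=7.772


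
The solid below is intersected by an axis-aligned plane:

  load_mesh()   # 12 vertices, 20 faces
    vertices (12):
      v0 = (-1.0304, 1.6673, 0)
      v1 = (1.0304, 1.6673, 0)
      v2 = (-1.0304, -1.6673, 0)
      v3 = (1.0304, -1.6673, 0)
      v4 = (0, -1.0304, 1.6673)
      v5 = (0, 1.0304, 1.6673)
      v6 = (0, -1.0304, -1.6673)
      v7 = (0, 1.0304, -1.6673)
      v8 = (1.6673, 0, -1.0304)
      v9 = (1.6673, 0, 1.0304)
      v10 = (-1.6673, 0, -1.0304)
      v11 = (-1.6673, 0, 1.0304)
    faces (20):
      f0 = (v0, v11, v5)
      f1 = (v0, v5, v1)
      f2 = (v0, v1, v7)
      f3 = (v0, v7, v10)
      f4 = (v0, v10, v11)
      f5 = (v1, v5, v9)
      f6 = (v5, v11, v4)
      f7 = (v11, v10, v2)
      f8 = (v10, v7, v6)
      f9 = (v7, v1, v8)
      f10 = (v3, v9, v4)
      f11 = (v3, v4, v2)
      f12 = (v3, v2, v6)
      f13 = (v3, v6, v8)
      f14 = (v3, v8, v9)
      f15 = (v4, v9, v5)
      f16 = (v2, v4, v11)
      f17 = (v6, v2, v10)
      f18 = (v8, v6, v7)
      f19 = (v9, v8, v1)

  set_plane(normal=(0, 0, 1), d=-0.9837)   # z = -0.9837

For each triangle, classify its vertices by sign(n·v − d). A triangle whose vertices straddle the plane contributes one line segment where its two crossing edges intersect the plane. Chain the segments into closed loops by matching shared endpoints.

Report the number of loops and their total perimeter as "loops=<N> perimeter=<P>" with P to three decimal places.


loops=1 perimeter=8.892

Straddling triangles (10 of 20):
  (v0,v1,v7) [++-] → (0.422468, 1.29153, -0.9837)–(-0.422468, 1.29153, -0.9837)  len=0.8449
  (v0,v7,v10) [+--] → (-0.422468, 1.29153, -0.9837)–(-1.63843, 0.0755657, -0.9837)  len=1.7196
  (v0,v10,v11) [+-+] → (-1.63843, 0.0755657, -0.9837)–(-1.6673, 0, -0.9837)  len=0.0809
  (v11,v10,v2) [+-+] → (-1.6673, 0, -0.9837)–(-1.63843, -0.0755657, -0.9837)  len=0.0809
  (v7,v1,v8) [-+-] → (0.422468, 1.29153, -0.9837)–(1.63843, 0.0755657, -0.9837)  len=1.7196
  (v3,v2,v6) [++-] → (-0.422468, -1.29153, -0.9837)–(0.422468, -1.29153, -0.9837)  len=0.8449
  (v3,v6,v8) [+--] → (0.422468, -1.29153, -0.9837)–(1.63843, -0.0755657, -0.9837)  len=1.7196
  (v3,v8,v9) [+-+] → (1.63843, -0.0755657, -0.9837)–(1.6673, 0, -0.9837)  len=0.0809
  (v6,v2,v10) [-+-] → (-0.422468, -1.29153, -0.9837)–(-1.63843, -0.0755657, -0.9837)  len=1.7196
  (v9,v8,v1) [+-+] → (1.6673, 0, -0.9837)–(1.63843, 0.0755657, -0.9837)  len=0.0809

Chained into 1 loop(s):
  loop 1: 10 segments, perimeter = 8.8920
Total perimeter = 8.892


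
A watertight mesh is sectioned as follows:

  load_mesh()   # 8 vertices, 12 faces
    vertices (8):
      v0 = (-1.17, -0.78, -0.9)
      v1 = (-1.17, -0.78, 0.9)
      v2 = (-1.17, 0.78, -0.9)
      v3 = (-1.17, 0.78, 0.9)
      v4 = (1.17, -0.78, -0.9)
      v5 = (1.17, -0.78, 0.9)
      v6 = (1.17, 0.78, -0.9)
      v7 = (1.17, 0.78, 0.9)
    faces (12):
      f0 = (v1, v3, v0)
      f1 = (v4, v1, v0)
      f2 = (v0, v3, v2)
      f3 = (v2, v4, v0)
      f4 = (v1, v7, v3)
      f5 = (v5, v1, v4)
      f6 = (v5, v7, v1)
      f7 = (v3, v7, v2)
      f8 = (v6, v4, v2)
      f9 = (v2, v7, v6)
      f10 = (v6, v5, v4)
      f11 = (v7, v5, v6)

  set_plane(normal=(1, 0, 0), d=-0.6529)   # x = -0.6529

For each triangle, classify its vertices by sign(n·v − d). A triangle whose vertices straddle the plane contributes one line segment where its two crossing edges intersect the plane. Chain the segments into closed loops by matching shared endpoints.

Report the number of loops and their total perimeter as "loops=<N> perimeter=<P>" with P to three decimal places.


Straddling triangles (8 of 12):
  (v4,v1,v0) [+--] → (-0.6529, -0.78, 0.502231)–(-0.6529, -0.78, -0.9)  len=1.4022
  (v2,v4,v0) [-+-] → (-0.6529, 0.435267, -0.9)–(-0.6529, -0.78, -0.9)  len=1.2153
  (v1,v7,v3) [-+-] → (-0.6529, -0.435267, 0.9)–(-0.6529, 0.78, 0.9)  len=1.2153
  (v5,v1,v4) [+-+] → (-0.6529, -0.78, 0.9)–(-0.6529, -0.78, 0.502231)  len=0.3978
  (v5,v7,v1) [++-] → (-0.6529, -0.435267, 0.9)–(-0.6529, -0.78, 0.9)  len=0.3447
  (v3,v7,v2) [-+-] → (-0.6529, 0.78, 0.9)–(-0.6529, 0.78, -0.502231)  len=1.4022
  (v6,v4,v2) [++-] → (-0.6529, 0.435267, -0.9)–(-0.6529, 0.78, -0.9)  len=0.3447
  (v2,v7,v6) [-++] → (-0.6529, 0.78, -0.502231)–(-0.6529, 0.78, -0.9)  len=0.3978

Chained into 1 loop(s):
  loop 1: 8 segments, perimeter = 6.7200
Total perimeter = 6.720

loops=1 perimeter=6.720


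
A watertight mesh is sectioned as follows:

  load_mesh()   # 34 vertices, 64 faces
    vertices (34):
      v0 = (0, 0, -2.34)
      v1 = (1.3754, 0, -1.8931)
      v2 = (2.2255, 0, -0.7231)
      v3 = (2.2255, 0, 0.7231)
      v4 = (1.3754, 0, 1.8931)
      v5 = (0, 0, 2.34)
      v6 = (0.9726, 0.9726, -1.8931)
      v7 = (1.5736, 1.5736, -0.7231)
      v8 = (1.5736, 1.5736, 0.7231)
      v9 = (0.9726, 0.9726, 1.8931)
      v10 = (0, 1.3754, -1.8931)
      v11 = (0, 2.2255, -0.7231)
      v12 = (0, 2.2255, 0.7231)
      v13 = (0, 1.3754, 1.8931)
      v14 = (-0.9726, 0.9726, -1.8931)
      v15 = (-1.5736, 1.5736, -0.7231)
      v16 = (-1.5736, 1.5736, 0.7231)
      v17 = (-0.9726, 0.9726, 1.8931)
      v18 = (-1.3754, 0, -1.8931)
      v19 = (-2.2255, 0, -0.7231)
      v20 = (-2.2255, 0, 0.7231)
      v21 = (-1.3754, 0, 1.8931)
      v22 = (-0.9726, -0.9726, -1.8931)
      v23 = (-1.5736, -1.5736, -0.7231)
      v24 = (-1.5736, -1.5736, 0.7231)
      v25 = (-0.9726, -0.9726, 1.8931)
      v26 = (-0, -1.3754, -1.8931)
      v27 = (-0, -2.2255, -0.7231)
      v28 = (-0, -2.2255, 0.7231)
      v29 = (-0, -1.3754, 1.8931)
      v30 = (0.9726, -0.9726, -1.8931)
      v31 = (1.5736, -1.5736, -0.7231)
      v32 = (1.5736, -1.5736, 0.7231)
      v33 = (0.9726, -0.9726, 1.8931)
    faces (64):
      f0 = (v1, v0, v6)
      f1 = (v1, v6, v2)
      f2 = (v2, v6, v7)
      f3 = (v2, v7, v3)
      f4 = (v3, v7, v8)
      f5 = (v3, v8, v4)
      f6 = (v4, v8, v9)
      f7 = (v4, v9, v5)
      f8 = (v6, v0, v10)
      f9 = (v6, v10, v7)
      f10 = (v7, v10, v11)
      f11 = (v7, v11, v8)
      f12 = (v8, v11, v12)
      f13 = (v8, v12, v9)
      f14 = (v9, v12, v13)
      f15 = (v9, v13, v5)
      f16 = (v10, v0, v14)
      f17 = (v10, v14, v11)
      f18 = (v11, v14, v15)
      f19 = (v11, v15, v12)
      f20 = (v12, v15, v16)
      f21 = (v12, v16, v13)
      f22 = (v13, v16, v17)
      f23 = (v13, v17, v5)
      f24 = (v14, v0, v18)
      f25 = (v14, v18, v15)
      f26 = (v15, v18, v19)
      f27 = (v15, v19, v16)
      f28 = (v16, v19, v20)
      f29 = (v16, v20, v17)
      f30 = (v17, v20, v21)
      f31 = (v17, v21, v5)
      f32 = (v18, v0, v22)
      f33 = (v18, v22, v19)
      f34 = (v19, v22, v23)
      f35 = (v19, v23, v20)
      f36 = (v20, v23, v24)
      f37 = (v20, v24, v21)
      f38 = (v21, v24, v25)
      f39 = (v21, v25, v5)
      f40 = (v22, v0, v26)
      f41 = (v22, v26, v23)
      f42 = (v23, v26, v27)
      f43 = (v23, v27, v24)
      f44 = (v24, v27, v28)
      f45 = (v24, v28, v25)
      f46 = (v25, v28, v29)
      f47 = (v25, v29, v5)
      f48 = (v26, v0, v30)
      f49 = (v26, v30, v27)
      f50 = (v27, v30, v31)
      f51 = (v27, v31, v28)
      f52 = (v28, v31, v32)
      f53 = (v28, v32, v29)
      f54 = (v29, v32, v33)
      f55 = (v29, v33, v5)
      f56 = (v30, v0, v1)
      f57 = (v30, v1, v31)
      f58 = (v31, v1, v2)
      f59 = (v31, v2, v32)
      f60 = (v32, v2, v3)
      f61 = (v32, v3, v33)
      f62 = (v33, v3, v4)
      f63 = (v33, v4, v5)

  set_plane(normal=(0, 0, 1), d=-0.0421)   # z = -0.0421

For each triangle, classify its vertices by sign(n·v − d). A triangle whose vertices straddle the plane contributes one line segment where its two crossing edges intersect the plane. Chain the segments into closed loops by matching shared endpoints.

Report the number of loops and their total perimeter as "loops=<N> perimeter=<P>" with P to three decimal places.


loops=1 perimeter=13.626

Straddling triangles (16 of 64):
  (v2,v7,v3) [--+] → (1.88057, 0.832609, -0.0421)–(2.2255, 0, -0.0421)  len=0.9012
  (v3,v7,v8) [+-+] → (1.88057, 0.832609, -0.0421)–(1.5736, 1.5736, -0.0421)  len=0.8021
  (v7,v11,v8) [--+] → (0.740991, 1.91853, -0.0421)–(1.5736, 1.5736, -0.0421)  len=0.9012
  (v8,v11,v12) [+-+] → (0.740991, 1.91853, -0.0421)–(0, 2.2255, -0.0421)  len=0.8021
  (v11,v15,v12) [--+] → (-0.832609, 1.88057, -0.0421)–(0, 2.2255, -0.0421)  len=0.9012
  (v12,v15,v16) [+-+] → (-0.832609, 1.88057, -0.0421)–(-1.5736, 1.5736, -0.0421)  len=0.8021
  (v15,v19,v16) [--+] → (-1.91853, 0.740991, -0.0421)–(-1.5736, 1.5736, -0.0421)  len=0.9012
  (v16,v19,v20) [+-+] → (-1.91853, 0.740991, -0.0421)–(-2.2255, 0, -0.0421)  len=0.8021
  (v19,v23,v20) [--+] → (-1.88057, -0.832609, -0.0421)–(-2.2255, 0, -0.0421)  len=0.9012
  (v20,v23,v24) [+-+] → (-1.88057, -0.832609, -0.0421)–(-1.5736, -1.5736, -0.0421)  len=0.8021
  (v23,v27,v24) [--+] → (-0.740991, -1.91853, -0.0421)–(-1.5736, -1.5736, -0.0421)  len=0.9012
  (v24,v27,v28) [+-+] → (-0.740991, -1.91853, -0.0421)–(0, -2.2255, -0.0421)  len=0.8021
  (v27,v31,v28) [--+] → (0.832609, -1.88057, -0.0421)–(0, -2.2255, -0.0421)  len=0.9012
  (v28,v31,v32) [+-+] → (0.832609, -1.88057, -0.0421)–(1.5736, -1.5736, -0.0421)  len=0.8021
  (v31,v2,v32) [--+] → (1.91853, -0.740991, -0.0421)–(1.5736, -1.5736, -0.0421)  len=0.9012
  (v32,v2,v3) [+-+] → (1.91853, -0.740991, -0.0421)–(2.2255, 0, -0.0421)  len=0.8021

Chained into 1 loop(s):
  loop 1: 16 segments, perimeter = 13.6263
Total perimeter = 13.626


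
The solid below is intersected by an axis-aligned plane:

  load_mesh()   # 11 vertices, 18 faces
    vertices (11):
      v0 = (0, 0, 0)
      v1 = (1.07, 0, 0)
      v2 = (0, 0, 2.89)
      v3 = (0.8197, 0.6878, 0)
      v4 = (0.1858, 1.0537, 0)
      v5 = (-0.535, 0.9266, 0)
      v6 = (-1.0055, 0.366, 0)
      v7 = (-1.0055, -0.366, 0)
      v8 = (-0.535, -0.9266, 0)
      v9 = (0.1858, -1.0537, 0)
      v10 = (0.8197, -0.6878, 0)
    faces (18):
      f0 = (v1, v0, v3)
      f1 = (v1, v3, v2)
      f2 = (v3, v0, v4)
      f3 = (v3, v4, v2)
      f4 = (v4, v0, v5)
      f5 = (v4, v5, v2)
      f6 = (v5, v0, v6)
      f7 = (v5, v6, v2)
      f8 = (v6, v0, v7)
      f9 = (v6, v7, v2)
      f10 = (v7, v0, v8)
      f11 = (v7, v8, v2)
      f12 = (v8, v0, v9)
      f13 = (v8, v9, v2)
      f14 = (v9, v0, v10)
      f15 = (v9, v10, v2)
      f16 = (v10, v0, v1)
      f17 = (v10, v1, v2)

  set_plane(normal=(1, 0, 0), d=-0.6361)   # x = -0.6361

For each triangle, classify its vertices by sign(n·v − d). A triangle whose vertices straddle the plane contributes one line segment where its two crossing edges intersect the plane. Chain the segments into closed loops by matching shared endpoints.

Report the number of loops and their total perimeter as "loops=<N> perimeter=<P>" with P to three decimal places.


Straddling triangles (6 of 18):
  (v5,v0,v6) [++-] → (-0.6361, 0.231539, 0)–(-0.6361, 0.80614, 0)  len=0.5746
  (v5,v6,v2) [+-+] → (-0.6361, 0.80614, 0)–(-0.6361, 0.231539, 1.06173)  len=1.2072
  (v6,v0,v7) [-+-] → (-0.6361, 0.231539, 0)–(-0.6361, -0.231539, 0)  len=0.4631
  (v6,v7,v2) [--+] → (-0.6361, -0.231539, 1.06173)–(-0.6361, 0.231539, 1.06173)  len=0.4631
  (v7,v0,v8) [-++] → (-0.6361, -0.231539, 0)–(-0.6361, -0.80614, 0)  len=0.5746
  (v7,v8,v2) [-++] → (-0.6361, -0.80614, 0)–(-0.6361, -0.231539, 1.06173)  len=1.2072

Chained into 1 loop(s):
  loop 1: 6 segments, perimeter = 4.4898
Total perimeter = 4.490

loops=1 perimeter=4.490


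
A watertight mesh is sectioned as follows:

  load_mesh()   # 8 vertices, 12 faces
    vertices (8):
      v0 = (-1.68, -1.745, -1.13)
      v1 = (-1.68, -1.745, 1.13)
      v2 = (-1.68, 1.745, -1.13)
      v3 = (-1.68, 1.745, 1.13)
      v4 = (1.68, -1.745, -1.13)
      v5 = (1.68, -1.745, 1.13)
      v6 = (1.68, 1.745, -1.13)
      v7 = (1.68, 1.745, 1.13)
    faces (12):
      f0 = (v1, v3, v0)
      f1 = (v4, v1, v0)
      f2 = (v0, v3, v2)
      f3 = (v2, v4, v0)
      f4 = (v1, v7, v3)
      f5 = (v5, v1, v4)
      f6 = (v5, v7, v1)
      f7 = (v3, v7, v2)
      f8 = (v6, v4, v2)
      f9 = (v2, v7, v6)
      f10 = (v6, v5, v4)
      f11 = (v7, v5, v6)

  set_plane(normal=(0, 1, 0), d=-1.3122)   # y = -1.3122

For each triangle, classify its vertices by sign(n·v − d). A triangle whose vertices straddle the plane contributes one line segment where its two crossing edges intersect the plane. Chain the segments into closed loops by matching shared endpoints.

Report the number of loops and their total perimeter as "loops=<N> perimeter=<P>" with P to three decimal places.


Straddling triangles (8 of 12):
  (v1,v3,v0) [-+-] → (-1.68, -1.3122, 1.13)–(-1.68, -1.3122, -0.849734)  len=1.9797
  (v0,v3,v2) [-++] → (-1.68, -1.3122, -0.849734)–(-1.68, -1.3122, -1.13)  len=0.2803
  (v2,v4,v0) [+--] → (1.26332, -1.3122, -1.13)–(-1.68, -1.3122, -1.13)  len=2.9433
  (v1,v7,v3) [-++] → (-1.26332, -1.3122, 1.13)–(-1.68, -1.3122, 1.13)  len=0.4167
  (v5,v7,v1) [-+-] → (1.68, -1.3122, 1.13)–(-1.26332, -1.3122, 1.13)  len=2.9433
  (v6,v4,v2) [+-+] → (1.68, -1.3122, -1.13)–(1.26332, -1.3122, -1.13)  len=0.4167
  (v6,v5,v4) [+--] → (1.68, -1.3122, 0.849734)–(1.68, -1.3122, -1.13)  len=1.9797
  (v7,v5,v6) [+-+] → (1.68, -1.3122, 1.13)–(1.68, -1.3122, 0.849734)  len=0.2803

Chained into 1 loop(s):
  loop 1: 8 segments, perimeter = 11.2400
Total perimeter = 11.240

loops=1 perimeter=11.240


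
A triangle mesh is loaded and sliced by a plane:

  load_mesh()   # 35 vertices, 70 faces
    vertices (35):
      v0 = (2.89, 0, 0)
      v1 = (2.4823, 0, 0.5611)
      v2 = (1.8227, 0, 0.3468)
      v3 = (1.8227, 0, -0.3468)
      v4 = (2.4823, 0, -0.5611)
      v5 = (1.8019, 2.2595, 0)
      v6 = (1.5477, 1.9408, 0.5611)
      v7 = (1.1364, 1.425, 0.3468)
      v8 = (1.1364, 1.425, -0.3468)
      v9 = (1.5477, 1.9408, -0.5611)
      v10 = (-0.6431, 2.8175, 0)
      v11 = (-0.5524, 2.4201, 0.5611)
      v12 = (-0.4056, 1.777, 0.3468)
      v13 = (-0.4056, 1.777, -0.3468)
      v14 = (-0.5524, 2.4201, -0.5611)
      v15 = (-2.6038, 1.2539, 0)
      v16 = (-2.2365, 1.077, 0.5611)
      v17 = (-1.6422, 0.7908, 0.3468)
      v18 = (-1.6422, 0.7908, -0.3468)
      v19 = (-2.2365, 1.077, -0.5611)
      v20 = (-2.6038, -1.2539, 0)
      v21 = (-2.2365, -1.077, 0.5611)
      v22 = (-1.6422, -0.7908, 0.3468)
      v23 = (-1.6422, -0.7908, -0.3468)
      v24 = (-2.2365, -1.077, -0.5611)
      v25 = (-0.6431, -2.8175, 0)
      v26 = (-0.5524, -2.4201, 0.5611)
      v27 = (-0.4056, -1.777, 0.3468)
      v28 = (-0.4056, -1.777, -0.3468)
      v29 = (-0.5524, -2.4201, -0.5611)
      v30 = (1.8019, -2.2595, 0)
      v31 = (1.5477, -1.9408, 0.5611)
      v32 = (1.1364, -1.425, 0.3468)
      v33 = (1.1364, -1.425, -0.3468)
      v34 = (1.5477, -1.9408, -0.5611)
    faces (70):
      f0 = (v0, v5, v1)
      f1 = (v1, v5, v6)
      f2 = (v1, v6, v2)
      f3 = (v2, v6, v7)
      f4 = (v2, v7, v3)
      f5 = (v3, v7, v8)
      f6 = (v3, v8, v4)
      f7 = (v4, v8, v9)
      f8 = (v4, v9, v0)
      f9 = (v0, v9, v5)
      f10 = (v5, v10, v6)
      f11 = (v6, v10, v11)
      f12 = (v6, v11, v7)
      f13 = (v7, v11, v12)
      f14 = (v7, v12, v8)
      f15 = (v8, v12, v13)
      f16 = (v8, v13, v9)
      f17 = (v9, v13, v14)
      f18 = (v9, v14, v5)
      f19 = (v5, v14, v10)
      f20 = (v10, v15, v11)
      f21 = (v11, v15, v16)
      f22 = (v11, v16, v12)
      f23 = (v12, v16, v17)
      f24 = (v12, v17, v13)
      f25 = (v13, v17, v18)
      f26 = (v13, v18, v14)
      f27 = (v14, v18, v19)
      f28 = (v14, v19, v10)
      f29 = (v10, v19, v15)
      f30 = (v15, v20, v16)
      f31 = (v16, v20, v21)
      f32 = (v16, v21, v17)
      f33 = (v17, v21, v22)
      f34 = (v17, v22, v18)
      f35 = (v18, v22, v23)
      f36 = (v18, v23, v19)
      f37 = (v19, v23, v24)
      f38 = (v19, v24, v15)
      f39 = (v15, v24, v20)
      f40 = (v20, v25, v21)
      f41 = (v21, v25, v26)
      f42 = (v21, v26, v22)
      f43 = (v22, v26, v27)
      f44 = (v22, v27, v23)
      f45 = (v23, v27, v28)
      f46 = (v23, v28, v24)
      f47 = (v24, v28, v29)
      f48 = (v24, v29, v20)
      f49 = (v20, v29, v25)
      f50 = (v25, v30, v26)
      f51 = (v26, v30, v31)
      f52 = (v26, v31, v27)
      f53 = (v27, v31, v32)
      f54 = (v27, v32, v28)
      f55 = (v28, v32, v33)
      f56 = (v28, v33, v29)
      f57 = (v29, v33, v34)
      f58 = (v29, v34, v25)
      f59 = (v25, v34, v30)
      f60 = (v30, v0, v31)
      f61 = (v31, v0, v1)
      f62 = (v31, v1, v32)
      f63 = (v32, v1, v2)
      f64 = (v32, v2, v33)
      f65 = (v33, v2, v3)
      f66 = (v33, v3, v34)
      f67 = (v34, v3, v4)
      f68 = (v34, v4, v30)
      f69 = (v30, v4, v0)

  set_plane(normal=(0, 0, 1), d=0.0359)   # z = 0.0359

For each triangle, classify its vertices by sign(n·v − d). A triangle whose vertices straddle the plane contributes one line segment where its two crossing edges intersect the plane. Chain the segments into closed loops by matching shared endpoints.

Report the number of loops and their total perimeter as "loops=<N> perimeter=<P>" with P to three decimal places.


Straddling triangles (28 of 70):
  (v0,v5,v1) [--+] → (1.84543, 2.11493, 0.0359)–(2.86391, 0, 0.0359)  len=2.3474
  (v1,v5,v6) [+-+] → (1.84543, 2.11493, 0.0359)–(1.78564, 2.23911, 0.0359)  len=0.1378
  (v2,v7,v3) [++-] → (1.44403, 0.786256, 0.0359)–(1.8227, 0, 0.0359)  len=0.8727
  (v3,v7,v8) [-+-] → (1.44403, 0.786256, 0.0359)–(1.1364, 1.425, 0.0359)  len=0.7090
  (v5,v10,v6) [--+] → (-0.502929, 2.76141, 0.0359)–(1.78564, 2.23911, 0.0359)  len=2.3474
  (v6,v10,v11) [+-+] → (-0.502929, 2.76141, 0.0359)–(-0.637297, 2.79207, 0.0359)  len=0.1378
  (v7,v12,v8) [++-] → (0.285588, 1.61922, 0.0359)–(1.1364, 1.425, 0.0359)  len=0.8727
  (v8,v12,v13) [-+-] → (0.285588, 1.61922, 0.0359)–(-0.4056, 1.777, 0.0359)  len=0.7090
  (v10,v15,v11) [--+] → (-2.47255, 1.32852, 0.0359)–(-0.637297, 2.79207, 0.0359)  len=2.3474
  (v11,v15,v16) [+-+] → (-2.47255, 1.32852, 0.0359)–(-2.5803, 1.24258, 0.0359)  len=0.1378
  (v12,v17,v13) [++-] → (-1.08791, 1.23286, 0.0359)–(-0.4056, 1.777, 0.0359)  len=0.8727
  (v13,v17,v18) [-+-] → (-1.08791, 1.23286, 0.0359)–(-1.6422, 0.7908, 0.0359)  len=0.7090
  (v15,v20,v16) [--+] → (-2.5803, -1.10477, 0.0359)–(-2.5803, 1.24258, 0.0359)  len=2.3473
  (v16,v20,v21) [+-+] → (-2.5803, -1.10477, 0.0359)–(-2.5803, -1.24258, 0.0359)  len=0.1378
  (v17,v22,v18) [++-] → (-1.6422, -0.0818619, 0.0359)–(-1.6422, 0.7908, 0.0359)  len=0.8727
  (v18,v22,v23) [-+-] → (-1.6422, -0.0818619, 0.0359)–(-1.6422, -0.7908, 0.0359)  len=0.7089
  (v20,v25,v21) [--+] → (-0.745048, -2.70614, 0.0359)–(-2.5803, -1.24258, 0.0359)  len=2.3474
  (v21,v25,v26) [+-+] → (-0.745048, -2.70614, 0.0359)–(-0.637297, -2.79207, 0.0359)  len=0.1378
  (v22,v27,v23) [++-] → (-0.959895, -1.33494, 0.0359)–(-1.6422, -0.7908, 0.0359)  len=0.8727
  (v23,v27,v28) [-+-] → (-0.959895, -1.33494, 0.0359)–(-0.4056, -1.777, 0.0359)  len=0.7090
  (v25,v30,v26) [--+] → (1.65127, -2.26978, 0.0359)–(-0.637297, -2.79207, 0.0359)  len=2.3474
  (v26,v30,v31) [+-+] → (1.65127, -2.26978, 0.0359)–(1.78564, -2.23911, 0.0359)  len=0.1378
  (v27,v32,v28) [++-] → (0.445212, -1.58278, 0.0359)–(-0.4056, -1.777, 0.0359)  len=0.8727
  (v28,v32,v33) [-+-] → (0.445212, -1.58278, 0.0359)–(1.1364, -1.425, 0.0359)  len=0.7090
  (v30,v0,v31) [--+] → (2.80412, -0.124175, 0.0359)–(1.78564, -2.23911, 0.0359)  len=2.3474
  (v31,v0,v1) [+-+] → (2.80412, -0.124175, 0.0359)–(2.86391, 0, 0.0359)  len=0.1378
  (v32,v2,v33) [++-] → (1.51507, -0.638744, 0.0359)–(1.1364, -1.425, 0.0359)  len=0.8727
  (v33,v2,v3) [-+-] → (1.51507, -0.638744, 0.0359)–(1.8227, 0, 0.0359)  len=0.7090

Chained into 2 loop(s):
  loop 1: 14 segments, perimeter = 17.3964
  loop 2: 14 segments, perimeter = 11.0716
Total perimeter = 28.468

loops=2 perimeter=28.468


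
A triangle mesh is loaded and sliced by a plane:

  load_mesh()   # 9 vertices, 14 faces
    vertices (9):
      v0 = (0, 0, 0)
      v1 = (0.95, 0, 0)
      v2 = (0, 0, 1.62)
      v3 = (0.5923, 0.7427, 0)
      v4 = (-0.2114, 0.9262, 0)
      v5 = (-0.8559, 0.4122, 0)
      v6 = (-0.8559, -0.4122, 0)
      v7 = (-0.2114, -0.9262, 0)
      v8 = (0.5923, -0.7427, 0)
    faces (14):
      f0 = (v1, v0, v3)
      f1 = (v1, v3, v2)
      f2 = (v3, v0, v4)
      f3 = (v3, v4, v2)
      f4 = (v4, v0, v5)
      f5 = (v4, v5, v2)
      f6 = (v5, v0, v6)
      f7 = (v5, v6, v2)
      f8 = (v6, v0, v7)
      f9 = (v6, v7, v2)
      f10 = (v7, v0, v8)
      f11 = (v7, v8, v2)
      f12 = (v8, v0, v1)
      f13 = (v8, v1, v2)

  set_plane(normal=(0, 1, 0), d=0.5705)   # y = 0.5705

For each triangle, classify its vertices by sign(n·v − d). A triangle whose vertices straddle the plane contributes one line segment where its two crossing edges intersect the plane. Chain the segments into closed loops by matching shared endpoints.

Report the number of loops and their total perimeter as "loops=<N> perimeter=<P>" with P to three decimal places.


loops=1 perimeter=3.219

Straddling triangles (6 of 14):
  (v1,v0,v3) [--+] → (0.454971, 0.5705, 0)–(0.675235, 0.5705, 0)  len=0.2203
  (v1,v3,v2) [-+-] → (0.675235, 0.5705, 0)–(0.454971, 0.5705, 0.375608)  len=0.4354
  (v3,v0,v4) [+-+] → (0.454971, 0.5705, 0)–(-0.130213, 0.5705, 0)  len=0.5852
  (v3,v4,v2) [++-] → (-0.130213, 0.5705, 0.622149)–(0.454971, 0.5705, 0.375608)  len=0.6350
  (v4,v0,v5) [+--] → (-0.130213, 0.5705, 0)–(-0.657409, 0.5705, 0)  len=0.5272
  (v4,v5,v2) [+--] → (-0.657409, 0.5705, 0)–(-0.130213, 0.5705, 0.622149)  len=0.8155

Chained into 1 loop(s):
  loop 1: 6 segments, perimeter = 3.2185
Total perimeter = 3.219
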